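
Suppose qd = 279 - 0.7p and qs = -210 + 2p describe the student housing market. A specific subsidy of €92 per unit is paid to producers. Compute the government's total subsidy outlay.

Government cost = 496616/27

Pre-subsidy: 279 - 0.7p = -210 + 2p gives p* = 1630/9, q* = 1370/9.
With the subsidy, sellers receive ps = pb + 92 for each unit, where pb is the price buyers pay.
Supply in terms of pb becomes qs = -210 + 2(pb + 92) = -26 + 2pb. Setting this equal to demand: 279 - 0.7pb = -26 + 2pb, so pb = 3050/27.
Sellers receive ps = 3050/27 + 92 = 5534/27; q' = 279 − 0.7·(3050/27) = 5398/27.
Government outlay = subsidy × quantity = 92 × 5398/27 = 496616/27.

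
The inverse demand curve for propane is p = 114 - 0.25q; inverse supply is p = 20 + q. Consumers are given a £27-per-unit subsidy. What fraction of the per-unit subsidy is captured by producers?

Producer share = 0.8

Pre-subsidy: 114 - 0.25q = 20 + q gives q* = 75.2 and p* = 95.2.
With the rebate, buyers effectively pay pb = ps − 27, where ps is the price sellers receive.
On the curves, pb = 114 - 0.25q and ps = 20 + q; the wedge ps − pb = 27 gives 20 + q − (114 - 0.25q) = 27, so q' = 96.8.
Then pb = 114 − 0.25·96.8 = 89.8 and ps = 20 + 1·96.8 = 116.8.
Buyers' price falls by p* − pb = 95.2 − 89.8 = 5.4; sellers' price rises by ps − p* = 116.8 − 95.2 = 21.6.
So producers capture 21.6/27 = 0.8 of each unit of subsidy.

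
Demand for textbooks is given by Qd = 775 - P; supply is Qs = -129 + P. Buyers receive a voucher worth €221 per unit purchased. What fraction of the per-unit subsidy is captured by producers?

Producer share = 0.5

Pre-subsidy: 775 - P = -129 + P gives P* = 452, Q* = 323.
With the rebate, buyers effectively pay Pb = Ps − 221, where Ps is the price sellers receive.
Demand in terms of Ps becomes Qd = 775 − 1(Ps − 221) = 996 - Ps. Setting this equal to supply: 996 - Ps = -129 + Ps, so Ps = 562.5.
Buyers pay Pb = 562.5 − 221 = 341.5; Q' = -129 + 1·562.5 = 433.5.
Buyers' price falls by P* − Pb = 452 − 341.5 = 110.5; sellers' price rises by Ps − P* = 562.5 − 452 = 110.5.
So producers capture 110.5/221 = 0.5 of each unit of subsidy.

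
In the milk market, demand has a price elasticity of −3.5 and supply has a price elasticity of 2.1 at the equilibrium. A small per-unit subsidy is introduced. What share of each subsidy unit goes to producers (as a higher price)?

Producer share = 0.625

For a small subsidy around the equilibrium, the benefit split depends on the relative slopes, which at a point are proportional to the elasticities.
Buyer share = εs/(εs + |εd|) = 2.1/(2.1 + 3.5) = 0.375; seller share = |εd|/(εs + |εd|) = 0.625.
So producers capture 0.625 of the subsidy.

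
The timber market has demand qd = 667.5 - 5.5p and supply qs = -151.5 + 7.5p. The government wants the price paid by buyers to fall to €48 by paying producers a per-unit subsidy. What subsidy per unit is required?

Required subsidy s = €26 per unit

At a buyer price of 48, quantity demanded is 667.5 − 5.5·48 = 403.5.
Sellers supply 403.5 only when they receive ps with -151.5 + 7.5·ps = 403.5, i.e. ps = 74.
s = ps − pb = 74 − 48 = 26.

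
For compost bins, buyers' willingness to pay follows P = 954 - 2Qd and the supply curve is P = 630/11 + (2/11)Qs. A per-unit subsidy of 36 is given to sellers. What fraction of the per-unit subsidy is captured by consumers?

Pre-subsidy: 954 - 2Q = 630/11 + (2/11)Q gives Q* = 411 and P* = 132.
With the subsidy, sellers receive Ps = Pb + 36 for each unit, where Pb is the price buyers pay.
On the curves, Pb = 954 - 2Q and Ps = 630/11 + (2/11)Q; the wedge Ps − Pb = 36 gives 630/11 + (2/11)Q − (954 - 2Q) = 36, so Q' = 427.5.
Then Pb = 954 − 2·427.5 = 99 and Ps = 630/11 + (2/11)·427.5 = 135.
Buyers' price falls by P* − Pb = 132 − 99 = 33; sellers' price rises by Ps − P* = 135 − 132 = 3.
So consumers capture 33/36 = 11/12 of each unit of subsidy.

Consumer share = 11/12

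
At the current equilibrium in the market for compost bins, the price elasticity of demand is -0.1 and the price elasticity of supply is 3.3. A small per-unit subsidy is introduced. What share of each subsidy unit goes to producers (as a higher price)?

Producer share = 1/34

For a small subsidy around the equilibrium, the benefit split depends on the relative slopes, which at a point are proportional to the elasticities.
Buyer share = εs/(εs + |εd|) = 3.3/(3.3 + 0.1) = 33/34; seller share = |εd|/(εs + |εd|) = 1/34.
So producers capture 1/34 of the subsidy.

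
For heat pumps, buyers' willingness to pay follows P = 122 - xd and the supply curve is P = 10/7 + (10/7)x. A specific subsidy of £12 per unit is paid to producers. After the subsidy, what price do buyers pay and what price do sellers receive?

Pre-subsidy: 122 - x = 10/7 + (10/7)x gives x* = 844/17 and P* = 1230/17.
With the subsidy, sellers receive Ps = Pb + 12 for each unit, where Pb is the price buyers pay.
On the curves, Pb = 122 - x and Ps = 10/7 + (10/7)x; the wedge Ps − Pb = 12 gives 10/7 + (10/7)x − (122 - x) = 12, so x' = 928/17.
Then Pb = 122 − 1·(928/17) = 1146/17 and Ps = 10/7 + (10/7)·(928/17) = 1350/17.

Buyers pay 1146/17; sellers receive 1350/17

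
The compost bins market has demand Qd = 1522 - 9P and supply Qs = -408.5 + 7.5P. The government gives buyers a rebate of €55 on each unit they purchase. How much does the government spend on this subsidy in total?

Government cost = €38170

Pre-subsidy: 1522 - 9P = -408.5 + 7.5P gives P* = 117, Q* = 469.
With the rebate, buyers effectively pay Pb = Ps − 55, where Ps is the price sellers receive.
Demand in terms of Ps becomes Qd = 1522 − 9(Ps − 55) = 2017 - 9Ps. Setting this equal to supply: 2017 - 9Ps = -408.5 + 7.5Ps, so Ps = 147.
Buyers pay Pb = 147 − 55 = 92; Q' = -408.5 + 7.5·147 = 694.
Government outlay = subsidy × quantity = 55 × 694 = 38170.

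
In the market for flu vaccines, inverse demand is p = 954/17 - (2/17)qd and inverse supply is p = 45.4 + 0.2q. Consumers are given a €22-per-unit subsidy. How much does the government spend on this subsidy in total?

Government cost = €2266

Pre-subsidy: 954/17 - (2/17)q = 45.4 + 0.2q gives q* = 911/27 and p* = 1408/27.
With the rebate, buyers effectively pay pb = ps − 22, where ps is the price sellers receive.
On the curves, pb = 954/17 - (2/17)q and ps = 45.4 + 0.2q; the wedge ps − pb = 22 gives 45.4 + 0.2q − (954/17 - (2/17)q) = 22, so q' = 103.
Then pb = 954/17 − (2/17)·103 = 44 and ps = 45.4 + 0.2·103 = 66.
Government outlay = subsidy × quantity = 22 × 103 = 2266.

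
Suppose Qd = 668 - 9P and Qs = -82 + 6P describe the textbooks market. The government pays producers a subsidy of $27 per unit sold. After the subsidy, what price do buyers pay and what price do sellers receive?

Buyers pay $39.2; sellers receive $66.2

Pre-subsidy: 668 - 9P = -82 + 6P gives P* = 50, Q* = 218.
With the subsidy, sellers receive Ps = Pb + 27 for each unit, where Pb is the price buyers pay.
Supply in terms of Pb becomes Qs = -82 + 6(Pb + 27) = 80 + 6Pb. Setting this equal to demand: 668 - 9Pb = 80 + 6Pb, so Pb = 39.2.
Sellers receive Ps = 39.2 + 27 = 66.2; Q' = 668 − 9·39.2 = 315.2.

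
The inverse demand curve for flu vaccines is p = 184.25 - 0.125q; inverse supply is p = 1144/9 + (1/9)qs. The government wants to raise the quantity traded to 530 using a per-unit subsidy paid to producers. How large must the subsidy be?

At q = 530, from the demand curve buyers pay pb = 184.25 − 0.125·530 = 118; from the supply curve sellers need ps = 1144/9 + (1/9)·530 = 186.
The subsidy must fill the gap: s = ps − pb = 186 − 118 = 68.

Required subsidy s = 68 per unit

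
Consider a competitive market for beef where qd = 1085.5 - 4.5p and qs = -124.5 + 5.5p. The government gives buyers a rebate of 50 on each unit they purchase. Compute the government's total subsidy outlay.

Pre-subsidy: 1085.5 - 4.5p = -124.5 + 5.5p gives p* = 121, q* = 541.
With the rebate, buyers effectively pay pb = ps − 50, where ps is the price sellers receive.
Demand in terms of ps becomes qd = 1085.5 − 4.5(ps − 50) = 1310.5 - 4.5ps. Setting this equal to supply: 1310.5 - 4.5ps = -124.5 + 5.5ps, so ps = 143.5.
Buyers pay pb = 143.5 − 50 = 93.5; q' = -124.5 + 5.5·143.5 = 664.75.
Government outlay = subsidy × quantity = 50 × 664.75 = 33237.5.

Government cost = 33237.5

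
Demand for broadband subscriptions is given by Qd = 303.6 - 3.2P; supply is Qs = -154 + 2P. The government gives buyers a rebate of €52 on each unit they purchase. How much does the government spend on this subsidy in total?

Pre-subsidy: 303.6 - 3.2P = -154 + 2P gives P* = 88, Q* = 22.
With the rebate, buyers effectively pay Pb = Ps − 52, where Ps is the price sellers receive.
Demand in terms of Ps becomes Qd = 303.6 − 3.2(Ps − 52) = 470 - 3.2Ps. Setting this equal to supply: 470 - 3.2Ps = -154 + 2Ps, so Ps = 120.
Buyers pay Pb = 120 − 52 = 68; Q' = -154 + 2·120 = 86.
Government outlay = subsidy × quantity = 52 × 86 = 4472.

Government cost = €4472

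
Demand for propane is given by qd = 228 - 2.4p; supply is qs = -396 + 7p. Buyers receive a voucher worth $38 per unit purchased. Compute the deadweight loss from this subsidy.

Pre-subsidy: 228 - 2.4p = -396 + 7p gives p* = 3120/47, q* = 3228/47.
With the rebate, buyers effectively pay pb = ps − 38, where ps is the price sellers receive.
Demand in terms of ps becomes qd = 228 − 2.4(ps − 38) = 319.2 - 2.4ps. Setting this equal to supply: 319.2 - 2.4ps = -396 + 7ps, so ps = 3576/47.
Buyers pay pb = 3576/47 − 38 = 1790/47; q' = -396 + 7·(3576/47) = 6420/47.
The subsidy expands output by 6420/47 − 3228/47 = 3192/47 past the efficient level; on those units the gap between marginal cost and willingness to pay runs from 0 up to 38.
DWL = ½ × 38 × 3192/47 = 60648/47.

Deadweight loss = 60648/47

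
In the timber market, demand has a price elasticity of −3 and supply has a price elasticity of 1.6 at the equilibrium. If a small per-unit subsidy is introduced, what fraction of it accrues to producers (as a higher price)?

For a small subsidy around the equilibrium, the benefit split depends on the relative slopes, which at a point are proportional to the elasticities.
Buyer share = εs/(εs + |εd|) = 1.6/(1.6 + 3) = 8/23; seller share = |εd|/(εs + |εd|) = 15/23.
So producers capture 15/23 of the subsidy.

Producer share = 15/23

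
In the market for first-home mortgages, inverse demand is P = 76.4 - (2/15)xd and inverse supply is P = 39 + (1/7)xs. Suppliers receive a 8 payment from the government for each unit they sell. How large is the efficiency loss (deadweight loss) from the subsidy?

Pre-subsidy: 76.4 - (2/15)x = 39 + (1/7)x gives x* = 3927/29 and P* = 1692/29.
With the subsidy, sellers receive Ps = Pb + 8 for each unit, where Pb is the price buyers pay.
On the curves, Pb = 76.4 - (2/15)x and Ps = 39 + (1/7)x; the wedge Ps − Pb = 8 gives 39 + (1/7)x − (76.4 - (2/15)x) = 8, so x' = 4767/29.
Then Pb = 76.4 − (2/15)·(4767/29) = 1580/29 and Ps = 39 + (1/7)·(4767/29) = 1812/29.
The subsidy expands output by 4767/29 − 3927/29 = 840/29 past the efficient level; on those units the gap between marginal cost and willingness to pay runs from 0 up to 8.
DWL = ½ × 8 × 840/29 = 3360/29.

Deadweight loss = 3360/29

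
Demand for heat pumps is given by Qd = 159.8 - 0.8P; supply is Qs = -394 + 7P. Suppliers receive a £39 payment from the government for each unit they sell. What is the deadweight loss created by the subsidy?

Deadweight loss = £546

Pre-subsidy: 159.8 - 0.8P = -394 + 7P gives P* = 71, Q* = 103.
With the subsidy, sellers receive Ps = Pb + 39 for each unit, where Pb is the price buyers pay.
Supply in terms of Pb becomes Qs = -394 + 7(Pb + 39) = -121 + 7Pb. Setting this equal to demand: 159.8 - 0.8Pb = -121 + 7Pb, so Pb = 36.
Sellers receive Ps = 36 + 39 = 75; Q' = 159.8 − 0.8·36 = 131.
The subsidy expands output by 131 − 103 = 28 past the efficient level; on those units the gap between marginal cost and willingness to pay runs from 0 up to 39.
DWL = ½ × 39 × 28 = 546.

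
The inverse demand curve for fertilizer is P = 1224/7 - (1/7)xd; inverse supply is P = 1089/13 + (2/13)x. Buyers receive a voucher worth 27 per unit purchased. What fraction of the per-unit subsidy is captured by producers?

Producer share = 14/27

Pre-subsidy: 1224/7 - (1/7)x = 1089/13 + (2/13)x gives x* = 307 and P* = 131.
With the rebate, buyers effectively pay Pb = Ps − 27, where Ps is the price sellers receive.
On the curves, Pb = 1224/7 - (1/7)x and Ps = 1089/13 + (2/13)x; the wedge Ps − Pb = 27 gives 1089/13 + (2/13)x − (1224/7 - (1/7)x) = 27, so x' = 398.
Then Pb = 1224/7 − (1/7)·398 = 118 and Ps = 1089/13 + (2/13)·398 = 145.
Buyers' price falls by P* − Pb = 131 − 118 = 13; sellers' price rises by Ps − P* = 145 − 131 = 14.
So producers capture 14/27 = 14/27 of each unit of subsidy.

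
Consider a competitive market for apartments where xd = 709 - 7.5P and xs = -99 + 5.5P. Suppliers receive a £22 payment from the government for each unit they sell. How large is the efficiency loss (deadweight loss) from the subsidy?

Pre-subsidy: 709 - 7.5P = -99 + 5.5P gives P* = 808/13, x* = 3157/13.
With the subsidy, sellers receive Ps = Pb + 22 for each unit, where Pb is the price buyers pay.
Supply in terms of Pb becomes xs = -99 + 5.5(Pb + 22) = 22 + 5.5Pb. Setting this equal to demand: 709 - 7.5Pb = 22 + 5.5Pb, so Pb = 687/13.
Sellers receive Ps = 687/13 + 22 = 973/13; x' = 709 − 7.5·(687/13) = 8129/26.
The subsidy expands output by 8129/26 − 3157/13 = 1815/26 past the efficient level; on those units the gap between marginal cost and willingness to pay runs from 0 up to 22.
DWL = ½ × 22 × 1815/26 = 19965/26.

Deadweight loss = 19965/26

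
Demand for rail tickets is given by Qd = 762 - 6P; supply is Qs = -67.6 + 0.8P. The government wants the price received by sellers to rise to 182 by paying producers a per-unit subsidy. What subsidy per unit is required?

At a seller price of 182, quantity supplied is -67.6 + 0.8·182 = 78.
Buyers absorb 78 only when they pay Pb with 762 − 6·Pb = 78, i.e. Pb = 114.
s = Ps − Pb = 182 − 114 = 68.

Required subsidy s = 68 per unit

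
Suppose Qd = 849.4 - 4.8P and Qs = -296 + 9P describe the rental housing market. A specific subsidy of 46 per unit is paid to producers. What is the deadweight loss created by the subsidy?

Pre-subsidy: 849.4 - 4.8P = -296 + 9P gives P* = 83, Q* = 451.
With the subsidy, sellers receive Ps = Pb + 46 for each unit, where Pb is the price buyers pay.
Supply in terms of Pb becomes Qs = -296 + 9(Pb + 46) = 118 + 9Pb. Setting this equal to demand: 849.4 - 4.8Pb = 118 + 9Pb, so Pb = 53.
Sellers receive Ps = 53 + 46 = 99; Q' = 849.4 − 4.8·53 = 595.
The subsidy expands output by 595 − 451 = 144 past the efficient level; on those units the gap between marginal cost and willingness to pay runs from 0 up to 46.
DWL = ½ × 46 × 144 = 3312.

Deadweight loss = 3312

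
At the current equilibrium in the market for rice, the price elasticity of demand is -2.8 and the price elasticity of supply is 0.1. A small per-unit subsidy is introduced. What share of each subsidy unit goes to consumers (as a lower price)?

Consumer share = 1/29

For a small subsidy around the equilibrium, the benefit split depends on the relative slopes, which at a point are proportional to the elasticities.
Buyer share = εs/(εs + |εd|) = 0.1/(0.1 + 2.8) = 1/29; seller share = |εd|/(εs + |εd|) = 28/29.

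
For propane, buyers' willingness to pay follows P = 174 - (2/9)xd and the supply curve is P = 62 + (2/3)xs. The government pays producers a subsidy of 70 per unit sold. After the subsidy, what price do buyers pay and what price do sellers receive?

Pre-subsidy: 174 - (2/9)x = 62 + (2/3)x gives x* = 126 and P* = 146.
With the subsidy, sellers receive Ps = Pb + 70 for each unit, where Pb is the price buyers pay.
On the curves, Pb = 174 - (2/9)x and Ps = 62 + (2/3)x; the wedge Ps − Pb = 70 gives 62 + (2/3)x − (174 - (2/9)x) = 70, so x' = 204.75.
Then Pb = 174 − (2/9)·204.75 = 128.5 and Ps = 62 + (2/3)·204.75 = 198.5.

Buyers pay 128.5; sellers receive 198.5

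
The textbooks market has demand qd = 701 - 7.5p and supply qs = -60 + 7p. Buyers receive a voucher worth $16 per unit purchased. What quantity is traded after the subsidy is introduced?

q' = 10594/29

Pre-subsidy: 701 - 7.5p = -60 + 7p gives p* = 1522/29, q* = 8914/29.
With the rebate, buyers effectively pay pb = ps − 16, where ps is the price sellers receive.
Demand in terms of ps becomes qd = 701 − 7.5(ps − 16) = 821 - 7.5ps. Setting this equal to supply: 821 - 7.5ps = -60 + 7ps, so ps = 1762/29.
Buyers pay pb = 1762/29 − 16 = 1298/29; q' = -60 + 7·(1762/29) = 10594/29.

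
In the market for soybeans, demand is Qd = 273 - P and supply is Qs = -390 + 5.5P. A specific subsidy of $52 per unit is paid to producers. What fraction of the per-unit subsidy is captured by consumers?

Consumer share = 11/13

Pre-subsidy: 273 - P = -390 + 5.5P gives P* = 102, Q* = 171.
With the subsidy, sellers receive Ps = Pb + 52 for each unit, where Pb is the price buyers pay.
Supply in terms of Pb becomes Qs = -390 + 5.5(Pb + 52) = -104 + 5.5Pb. Setting this equal to demand: 273 - Pb = -104 + 5.5Pb, so Pb = 58.
Sellers receive Ps = 58 + 52 = 110; Q' = 273 − 1·58 = 215.
Buyers' price falls by P* − Pb = 102 − 58 = 44; sellers' price rises by Ps − P* = 110 − 102 = 8.
So consumers capture 44/52 = 11/13 of each unit of subsidy.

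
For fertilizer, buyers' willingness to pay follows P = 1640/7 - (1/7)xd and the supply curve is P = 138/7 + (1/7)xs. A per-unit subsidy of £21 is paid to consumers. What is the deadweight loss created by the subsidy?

Pre-subsidy: 1640/7 - (1/7)x = 138/7 + (1/7)x gives x* = 751 and P* = 127.
With the rebate, buyers effectively pay Pb = Ps − 21, where Ps is the price sellers receive.
On the curves, Pb = 1640/7 - (1/7)x and Ps = 138/7 + (1/7)x; the wedge Ps − Pb = 21 gives 138/7 + (1/7)x − (1640/7 - (1/7)x) = 21, so x' = 824.5.
Then Pb = 1640/7 − (1/7)·824.5 = 116.5 and Ps = 138/7 + (1/7)·824.5 = 137.5.
The subsidy expands output by 824.5 − 751 = 73.5 past the efficient level; on those units the gap between marginal cost and willingness to pay runs from 0 up to 21.
DWL = ½ × 21 × 73.5 = 771.75.

Deadweight loss = £771.75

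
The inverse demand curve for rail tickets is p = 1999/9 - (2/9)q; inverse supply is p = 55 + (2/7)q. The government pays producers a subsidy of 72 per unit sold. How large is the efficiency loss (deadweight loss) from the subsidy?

Pre-subsidy: 1999/9 - (2/9)q = 55 + (2/7)q gives q* = 329 and p* = 149.
With the subsidy, sellers receive ps = pb + 72 for each unit, where pb is the price buyers pay.
On the curves, pb = 1999/9 - (2/9)q and ps = 55 + (2/7)q; the wedge ps − pb = 72 gives 55 + (2/7)q − (1999/9 - (2/9)q) = 72, so q' = 470.75.
Then pb = 1999/9 − (2/9)·470.75 = 117.5 and ps = 55 + (2/7)·470.75 = 189.5.
The subsidy expands output by 470.75 − 329 = 141.75 past the efficient level; on those units the gap between marginal cost and willingness to pay runs from 0 up to 72.
DWL = ½ × 72 × 141.75 = 5103.

Deadweight loss = 5103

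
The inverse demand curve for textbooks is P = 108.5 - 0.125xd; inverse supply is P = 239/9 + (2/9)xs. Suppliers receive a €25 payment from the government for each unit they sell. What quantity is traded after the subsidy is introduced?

Pre-subsidy: 108.5 - 0.125x = 239/9 + (2/9)x gives x* = 236 and P* = 79.
With the subsidy, sellers receive Ps = Pb + 25 for each unit, where Pb is the price buyers pay.
On the curves, Pb = 108.5 - 0.125x and Ps = 239/9 + (2/9)x; the wedge Ps − Pb = 25 gives 239/9 + (2/9)x − (108.5 - 0.125x) = 25, so x' = 308.
Then Pb = 108.5 − 0.125·308 = 70 and Ps = 239/9 + (2/9)·308 = 95.

x' = 308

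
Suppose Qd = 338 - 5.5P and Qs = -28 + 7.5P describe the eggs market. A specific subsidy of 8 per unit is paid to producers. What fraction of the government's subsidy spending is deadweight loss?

DWL / government spending = 165/2711

Pre-subsidy: 338 - 5.5P = -28 + 7.5P gives P* = 366/13, Q* = 2381/13.
With the subsidy, sellers receive Ps = Pb + 8 for each unit, where Pb is the price buyers pay.
Supply in terms of Pb becomes Qs = -28 + 7.5(Pb + 8) = 32 + 7.5Pb. Setting this equal to demand: 338 - 5.5Pb = 32 + 7.5Pb, so Pb = 306/13.
Sellers receive Ps = 306/13 + 8 = 410/13; Q' = 338 − 5.5·(306/13) = 2711/13.
ΔCS = ½(2381/13 + 2711/13)(366/13 − 306/13) = 152760/169; ΔPS = ½(2381/13 + 2711/13)(410/13 − 366/13) = 112024/169.
Government spending = 8 × 2711/13 = 21688/13.
DWL = ½ × 8 × (2711/13 − 2381/13) = 1320/13; fraction = (1320/13) / (21688/13) = 165/2711.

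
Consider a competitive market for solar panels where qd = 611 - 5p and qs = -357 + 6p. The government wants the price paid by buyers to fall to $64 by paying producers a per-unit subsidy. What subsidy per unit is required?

Required subsidy s = $44 per unit

At a buyer price of 64, quantity demanded is 611 − 5·64 = 291.
Sellers supply 291 only when they receive ps with -357 + 6·ps = 291, i.e. ps = 108.
s = ps − pb = 108 − 64 = 44.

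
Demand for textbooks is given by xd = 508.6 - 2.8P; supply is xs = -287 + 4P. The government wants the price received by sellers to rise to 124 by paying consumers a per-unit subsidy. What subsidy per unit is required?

At a seller price of 124, quantity supplied is -287 + 4·124 = 209.
Buyers absorb 209 only when they pay Pb with 508.6 − 2.8·Pb = 209, i.e. Pb = 107.
s = Ps − Pb = 124 − 107 = 17.

Required subsidy s = 17 per unit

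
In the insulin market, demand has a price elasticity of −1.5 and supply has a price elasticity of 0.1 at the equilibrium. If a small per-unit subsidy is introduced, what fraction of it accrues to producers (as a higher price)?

For a small subsidy around the equilibrium, the benefit split depends on the relative slopes, which at a point are proportional to the elasticities.
Buyer share = εs/(εs + |εd|) = 0.1/(0.1 + 1.5) = 0.0625; seller share = |εd|/(εs + |εd|) = 0.9375.
So producers capture 0.9375 of the subsidy.

Producer share = 0.9375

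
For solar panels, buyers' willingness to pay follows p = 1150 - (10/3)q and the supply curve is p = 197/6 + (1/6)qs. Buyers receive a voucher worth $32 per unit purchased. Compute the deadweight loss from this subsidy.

Deadweight loss = 1024/7

Pre-subsidy: 1150 - (10/3)q = 197/6 + (1/6)q gives q* = 6703/21 and p* = 5420/63.
With the rebate, buyers effectively pay pb = ps − 32, where ps is the price sellers receive.
On the curves, pb = 1150 - (10/3)q and ps = 197/6 + (1/6)q; the wedge ps − pb = 32 gives 197/6 + (1/6)q − (1150 - (10/3)q) = 32, so q' = 985/3.
Then pb = 1150 − (10/3)·(985/3) = 500/9 and ps = 197/6 + (1/6)·(985/3) = 788/9.
The subsidy expands output by 985/3 − 6703/21 = 64/7 past the efficient level; on those units the gap between marginal cost and willingness to pay runs from 0 up to 32.
DWL = ½ × 32 × 64/7 = 1024/7.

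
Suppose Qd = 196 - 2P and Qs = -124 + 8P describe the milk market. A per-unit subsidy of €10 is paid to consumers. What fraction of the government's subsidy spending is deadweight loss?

DWL / government spending = 2/37

Pre-subsidy: 196 - 2P = -124 + 8P gives P* = 32, Q* = 132.
With the rebate, buyers effectively pay Pb = Ps − 10, where Ps is the price sellers receive.
Demand in terms of Ps becomes Qd = 196 − 2(Ps − 10) = 216 - 2Ps. Setting this equal to supply: 216 - 2Ps = -124 + 8Ps, so Ps = 34.
Buyers pay Pb = 34 − 10 = 24; Q' = -124 + 8·34 = 148.
ΔCS = ½(132 + 148)(32 − 24) = 1120; ΔPS = ½(132 + 148)(34 − 32) = 280.
Government spending = 10 × 148 = 1480.
DWL = ½ × 10 × (148 − 132) = 80; fraction = 80 / 1480 = 2/37.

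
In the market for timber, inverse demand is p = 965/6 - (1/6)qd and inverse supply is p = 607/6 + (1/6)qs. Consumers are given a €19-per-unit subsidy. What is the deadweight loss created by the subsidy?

Deadweight loss = €541.5

Pre-subsidy: 965/6 - (1/6)q = 607/6 + (1/6)q gives q* = 179 and p* = 131.
With the rebate, buyers effectively pay pb = ps − 19, where ps is the price sellers receive.
On the curves, pb = 965/6 - (1/6)q and ps = 607/6 + (1/6)q; the wedge ps − pb = 19 gives 607/6 + (1/6)q − (965/6 - (1/6)q) = 19, so q' = 236.
Then pb = 965/6 − (1/6)·236 = 121.5 and ps = 607/6 + (1/6)·236 = 140.5.
The subsidy expands output by 236 − 179 = 57 past the efficient level; on those units the gap between marginal cost and willingness to pay runs from 0 up to 19.
DWL = ½ × 19 × 57 = 541.5.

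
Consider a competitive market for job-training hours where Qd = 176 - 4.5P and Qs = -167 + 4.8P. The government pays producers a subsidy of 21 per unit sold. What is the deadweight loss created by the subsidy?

Pre-subsidy: 176 - 4.5P = -167 + 4.8P gives P* = 3430/93, Q* = 311/31.
With the subsidy, sellers receive Ps = Pb + 21 for each unit, where Pb is the price buyers pay.
Supply in terms of Pb becomes Qs = -167 + 4.8(Pb + 21) = -66.2 + 4.8Pb. Setting this equal to demand: 176 - 4.5Pb = -66.2 + 4.8Pb, so Pb = 2422/93.
Sellers receive Ps = 2422/93 + 21 = 4375/93; Q' = 176 − 4.5·(2422/93) = 1823/31.
The subsidy expands output by 1823/31 − 311/31 = 1512/31 past the efficient level; on those units the gap between marginal cost and willingness to pay runs from 0 up to 21.
DWL = ½ × 21 × 1512/31 = 15876/31.

Deadweight loss = 15876/31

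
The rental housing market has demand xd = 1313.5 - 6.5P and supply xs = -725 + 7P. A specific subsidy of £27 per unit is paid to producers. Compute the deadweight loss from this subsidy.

Deadweight loss = £1228.5

Pre-subsidy: 1313.5 - 6.5P = -725 + 7P gives P* = 151, x* = 332.
With the subsidy, sellers receive Ps = Pb + 27 for each unit, where Pb is the price buyers pay.
Supply in terms of Pb becomes xs = -725 + 7(Pb + 27) = -536 + 7Pb. Setting this equal to demand: 1313.5 - 6.5Pb = -536 + 7Pb, so Pb = 137.
Sellers receive Ps = 137 + 27 = 164; x' = 1313.5 − 6.5·137 = 423.
The subsidy expands output by 423 − 332 = 91 past the efficient level; on those units the gap between marginal cost and willingness to pay runs from 0 up to 27.
DWL = ½ × 27 × 91 = 1228.5.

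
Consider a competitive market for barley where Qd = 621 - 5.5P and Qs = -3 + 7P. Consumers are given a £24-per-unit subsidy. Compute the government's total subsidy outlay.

Government cost = £10088.64

Pre-subsidy: 621 - 5.5P = -3 + 7P gives P* = 49.92, Q* = 346.44.
With the rebate, buyers effectively pay Pb = Ps − 24, where Ps is the price sellers receive.
Demand in terms of Ps becomes Qd = 621 − 5.5(Ps − 24) = 753 - 5.5Ps. Setting this equal to supply: 753 - 5.5Ps = -3 + 7Ps, so Ps = 60.48.
Buyers pay Pb = 60.48 − 24 = 36.48; Q' = -3 + 7·60.48 = 420.36.
Government outlay = subsidy × quantity = 24 × 420.36 = 10088.64.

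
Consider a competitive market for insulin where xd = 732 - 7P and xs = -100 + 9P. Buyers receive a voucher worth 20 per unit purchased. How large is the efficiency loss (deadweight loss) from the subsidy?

Pre-subsidy: 732 - 7P = -100 + 9P gives P* = 52, x* = 368.
With the rebate, buyers effectively pay Pb = Ps − 20, where Ps is the price sellers receive.
Demand in terms of Ps becomes xd = 732 − 7(Ps − 20) = 872 - 7Ps. Setting this equal to supply: 872 - 7Ps = -100 + 9Ps, so Ps = 60.75.
Buyers pay Pb = 60.75 − 20 = 40.75; x' = -100 + 9·60.75 = 446.75.
The subsidy expands output by 446.75 − 368 = 78.75 past the efficient level; on those units the gap between marginal cost and willingness to pay runs from 0 up to 20.
DWL = ½ × 20 × 78.75 = 787.5.

Deadweight loss = 787.5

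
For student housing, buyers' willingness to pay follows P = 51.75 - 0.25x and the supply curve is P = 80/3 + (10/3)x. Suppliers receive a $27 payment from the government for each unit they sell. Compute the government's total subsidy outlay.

Government cost = 16875/43

Pre-subsidy: 51.75 - 0.25x = 80/3 + (10/3)x gives x* = 7 and P* = 50.
With the subsidy, sellers receive Ps = Pb + 27 for each unit, where Pb is the price buyers pay.
On the curves, Pb = 51.75 - 0.25x and Ps = 80/3 + (10/3)x; the wedge Ps − Pb = 27 gives 80/3 + (10/3)x − (51.75 - 0.25x) = 27, so x' = 625/43.
Then Pb = 51.75 − 0.25·(625/43) = 2069/43 and Ps = 80/3 + (10/3)·(625/43) = 3230/43.
Government outlay = subsidy × quantity = 27 × 625/43 = 16875/43.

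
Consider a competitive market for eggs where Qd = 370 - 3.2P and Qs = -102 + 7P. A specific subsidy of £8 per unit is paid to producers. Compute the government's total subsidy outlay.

Pre-subsidy: 370 - 3.2P = -102 + 7P gives P* = 2360/51, Q* = 11318/51.
With the subsidy, sellers receive Ps = Pb + 8 for each unit, where Pb is the price buyers pay.
Supply in terms of Pb becomes Qs = -102 + 7(Pb + 8) = -46 + 7Pb. Setting this equal to demand: 370 - 3.2Pb = -46 + 7Pb, so Pb = 2080/51.
Sellers receive Ps = 2080/51 + 8 = 2488/51; Q' = 370 − 3.2·(2080/51) = 12214/51.
Government outlay = subsidy × quantity = 8 × 12214/51 = 97712/51.

Government cost = 97712/51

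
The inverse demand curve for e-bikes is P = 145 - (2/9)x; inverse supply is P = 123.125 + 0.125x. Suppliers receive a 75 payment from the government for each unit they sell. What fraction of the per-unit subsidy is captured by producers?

Producer share = 0.36

Pre-subsidy: 145 - (2/9)x = 123.125 + 0.125x gives x* = 63 and P* = 131.
With the subsidy, sellers receive Ps = Pb + 75 for each unit, where Pb is the price buyers pay.
On the curves, Pb = 145 - (2/9)x and Ps = 123.125 + 0.125x; the wedge Ps − Pb = 75 gives 123.125 + 0.125x − (145 - (2/9)x) = 75, so x' = 279.
Then Pb = 145 − (2/9)·279 = 83 and Ps = 123.125 + 0.125·279 = 158.
Buyers' price falls by P* − Pb = 131 − 83 = 48; sellers' price rises by Ps − P* = 158 − 131 = 27.
So producers capture 27/75 = 0.36 of each unit of subsidy.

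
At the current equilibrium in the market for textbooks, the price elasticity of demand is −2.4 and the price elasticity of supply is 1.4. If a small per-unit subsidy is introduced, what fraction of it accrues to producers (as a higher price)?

Producer share = 12/19

For a small subsidy around the equilibrium, the benefit split depends on the relative slopes, which at a point are proportional to the elasticities.
Buyer share = εs/(εs + |εd|) = 1.4/(1.4 + 2.4) = 7/19; seller share = |εd|/(εs + |εd|) = 12/19.
So producers capture 12/19 of the subsidy.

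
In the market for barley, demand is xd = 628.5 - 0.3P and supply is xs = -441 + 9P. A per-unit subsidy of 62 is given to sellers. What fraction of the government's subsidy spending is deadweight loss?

DWL / government spending = 1/68

Pre-subsidy: 628.5 - 0.3P = -441 + 9P gives P* = 115, x* = 594.
With the subsidy, sellers receive Ps = Pb + 62 for each unit, where Pb is the price buyers pay.
Supply in terms of Pb becomes xs = -441 + 9(Pb + 62) = 117 + 9Pb. Setting this equal to demand: 628.5 - 0.3Pb = 117 + 9Pb, so Pb = 55.
Sellers receive Ps = 55 + 62 = 117; x' = 628.5 − 0.3·55 = 612.
ΔCS = ½(594 + 612)(115 − 55) = 36180; ΔPS = ½(594 + 612)(117 − 115) = 1206.
Government spending = 62 × 612 = 37944.
DWL = ½ × 62 × (612 − 594) = 558; fraction = 558 / 37944 = 1/68.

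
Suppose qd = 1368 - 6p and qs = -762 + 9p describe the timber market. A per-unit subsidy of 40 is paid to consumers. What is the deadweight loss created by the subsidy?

Deadweight loss = 2880

Pre-subsidy: 1368 - 6p = -762 + 9p gives p* = 142, q* = 516.
With the rebate, buyers effectively pay pb = ps − 40, where ps is the price sellers receive.
Demand in terms of ps becomes qd = 1368 − 6(ps − 40) = 1608 - 6ps. Setting this equal to supply: 1608 - 6ps = -762 + 9ps, so ps = 158.
Buyers pay pb = 158 − 40 = 118; q' = -762 + 9·158 = 660.
The subsidy expands output by 660 − 516 = 144 past the efficient level; on those units the gap between marginal cost and willingness to pay runs from 0 up to 40.
DWL = ½ × 40 × 144 = 2880.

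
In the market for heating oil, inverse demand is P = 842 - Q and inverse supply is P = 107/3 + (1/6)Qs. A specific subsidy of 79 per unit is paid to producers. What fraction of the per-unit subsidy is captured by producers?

Pre-subsidy: 842 - Q = 107/3 + (1/6)Q gives Q* = 4838/7 and P* = 1056/7.
With the subsidy, sellers receive Ps = Pb + 79 for each unit, where Pb is the price buyers pay.
On the curves, Pb = 842 - Q and Ps = 107/3 + (1/6)Q; the wedge Ps − Pb = 79 gives 107/3 + (1/6)Q − (842 - Q) = 79, so Q' = 5312/7.
Then Pb = 842 − 1·(5312/7) = 582/7 and Ps = 107/3 + (1/6)·(5312/7) = 1135/7.
Buyers' price falls by P* − Pb = 1056/7 − 582/7 = 474/7; sellers' price rises by Ps − P* = 1135/7 − 1056/7 = 79/7.
So producers capture (79/7)/79 = 1/7 of each unit of subsidy.

Producer share = 1/7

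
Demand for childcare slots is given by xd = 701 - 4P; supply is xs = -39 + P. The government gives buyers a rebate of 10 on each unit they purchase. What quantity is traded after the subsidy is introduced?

Pre-subsidy: 701 - 4P = -39 + P gives P* = 148, x* = 109.
With the rebate, buyers effectively pay Pb = Ps − 10, where Ps is the price sellers receive.
Demand in terms of Ps becomes xd = 701 − 4(Ps − 10) = 741 - 4Ps. Setting this equal to supply: 741 - 4Ps = -39 + Ps, so Ps = 156.
Buyers pay Pb = 156 − 10 = 146; x' = -39 + 1·156 = 117.

x' = 117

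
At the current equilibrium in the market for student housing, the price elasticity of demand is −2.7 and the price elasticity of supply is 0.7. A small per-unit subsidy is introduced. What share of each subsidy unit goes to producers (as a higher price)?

For a small subsidy around the equilibrium, the benefit split depends on the relative slopes, which at a point are proportional to the elasticities.
Buyer share = εs/(εs + |εd|) = 0.7/(0.7 + 2.7) = 7/34; seller share = |εd|/(εs + |εd|) = 27/34.
So producers capture 27/34 of the subsidy.

Producer share = 27/34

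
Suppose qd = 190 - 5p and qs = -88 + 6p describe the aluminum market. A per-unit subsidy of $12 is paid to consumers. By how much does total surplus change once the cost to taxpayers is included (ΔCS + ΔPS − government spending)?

Pre-subsidy: 190 - 5p = -88 + 6p gives p* = 278/11, q* = 700/11.
With the rebate, buyers effectively pay pb = ps − 12, where ps is the price sellers receive.
Demand in terms of ps becomes qd = 190 − 5(ps − 12) = 250 - 5ps. Setting this equal to supply: 250 - 5ps = -88 + 6ps, so ps = 338/11.
Buyers pay pb = 338/11 − 12 = 206/11; q' = -88 + 6·(338/11) = 1060/11.
ΔCS = ½(700/11 + 1060/11)(278/11 − 206/11) = 5760/11; ΔPS = ½(700/11 + 1060/11)(338/11 − 278/11) = 4800/11.
Government spending = 12 × 1060/11 = 12720/11.
Net change = 5760/11 + 4800/11 − 12720/11 = -2160/11. The loss equals the DWL triangle ½·12·360/11.

Net change in total surplus = -2160/11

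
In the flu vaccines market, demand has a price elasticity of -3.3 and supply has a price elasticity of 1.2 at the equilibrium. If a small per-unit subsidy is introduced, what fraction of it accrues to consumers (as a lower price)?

For a small subsidy around the equilibrium, the benefit split depends on the relative slopes, which at a point are proportional to the elasticities.
Buyer share = εs/(εs + |εd|) = 1.2/(1.2 + 3.3) = 4/15; seller share = |εd|/(εs + |εd|) = 11/15.

Consumer share = 4/15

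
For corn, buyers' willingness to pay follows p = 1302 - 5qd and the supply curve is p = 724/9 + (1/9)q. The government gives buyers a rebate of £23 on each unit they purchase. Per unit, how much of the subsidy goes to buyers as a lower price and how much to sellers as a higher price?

Buyers gain £22.5 per unit; sellers gain £0.5 per unit

Pre-subsidy: 1302 - 5q = 724/9 + (1/9)q gives q* = 239 and p* = 107.
With the rebate, buyers effectively pay pb = ps − 23, where ps is the price sellers receive.
On the curves, pb = 1302 - 5q and ps = 724/9 + (1/9)q; the wedge ps − pb = 23 gives 724/9 + (1/9)q − (1302 - 5q) = 23, so q' = 243.5.
Then pb = 1302 − 5·243.5 = 84.5 and ps = 724/9 + (1/9)·243.5 = 107.5.
Buyers' price falls by p* − pb = 107 − 84.5 = 22.5; sellers' price rises by ps − p* = 107.5 − 107 = 0.5.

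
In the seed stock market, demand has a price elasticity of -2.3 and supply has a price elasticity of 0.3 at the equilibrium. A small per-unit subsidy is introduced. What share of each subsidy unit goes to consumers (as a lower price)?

For a small subsidy around the equilibrium, the benefit split depends on the relative slopes, which at a point are proportional to the elasticities.
Buyer share = εs/(εs + |εd|) = 0.3/(0.3 + 2.3) = 3/26; seller share = |εd|/(εs + |εd|) = 23/26.

Consumer share = 3/26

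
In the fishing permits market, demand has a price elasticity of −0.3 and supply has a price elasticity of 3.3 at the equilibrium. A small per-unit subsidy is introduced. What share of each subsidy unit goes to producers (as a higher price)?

For a small subsidy around the equilibrium, the benefit split depends on the relative slopes, which at a point are proportional to the elasticities.
Buyer share = εs/(εs + |εd|) = 3.3/(3.3 + 0.3) = 11/12; seller share = |εd|/(εs + |εd|) = 1/12.
So producers capture 1/12 of the subsidy.

Producer share = 1/12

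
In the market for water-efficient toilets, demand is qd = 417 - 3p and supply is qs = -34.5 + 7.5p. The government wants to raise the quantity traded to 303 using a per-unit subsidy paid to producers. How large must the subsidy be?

Required subsidy s = 7 per unit

At q = 303, invert demand for the buyer price: pb = (417 − 303)/3 = 38; invert supply for the seller price: ps = (303 − (-34.5))/7.5 = 45.
The subsidy must fill the gap: s = ps − pb = 45 − 38 = 7.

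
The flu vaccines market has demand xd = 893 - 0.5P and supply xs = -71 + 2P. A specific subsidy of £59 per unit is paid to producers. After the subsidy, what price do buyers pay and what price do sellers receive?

Buyers pay £338.4; sellers receive £397.4

Pre-subsidy: 893 - 0.5P = -71 + 2P gives P* = 385.6, x* = 700.2.
With the subsidy, sellers receive Ps = Pb + 59 for each unit, where Pb is the price buyers pay.
Supply in terms of Pb becomes xs = -71 + 2(Pb + 59) = 47 + 2Pb. Setting this equal to demand: 893 - 0.5Pb = 47 + 2Pb, so Pb = 338.4.
Sellers receive Ps = 338.4 + 59 = 397.4; x' = 893 − 0.5·338.4 = 723.8.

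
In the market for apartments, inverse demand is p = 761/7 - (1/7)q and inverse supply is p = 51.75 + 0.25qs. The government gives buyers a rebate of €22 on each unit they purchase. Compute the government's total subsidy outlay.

Pre-subsidy: 761/7 - (1/7)q = 51.75 + 0.25q gives q* = 145 and p* = 88.
With the rebate, buyers effectively pay pb = ps − 22, where ps is the price sellers receive.
On the curves, pb = 761/7 - (1/7)q and ps = 51.75 + 0.25q; the wedge ps − pb = 22 gives 51.75 + 0.25q − (761/7 - (1/7)q) = 22, so q' = 201.
Then pb = 761/7 − (1/7)·201 = 80 and ps = 51.75 + 0.25·201 = 102.
Government outlay = subsidy × quantity = 22 × 201 = 4422.

Government cost = €4422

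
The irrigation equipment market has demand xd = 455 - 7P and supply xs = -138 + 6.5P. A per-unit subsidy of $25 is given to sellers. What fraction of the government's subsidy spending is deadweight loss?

DWL / government spending = 325/1788

Pre-subsidy: 455 - 7P = -138 + 6.5P gives P* = 1186/27, x* = 3983/27.
With the subsidy, sellers receive Ps = Pb + 25 for each unit, where Pb is the price buyers pay.
Supply in terms of Pb becomes xs = -138 + 6.5(Pb + 25) = 24.5 + 6.5Pb. Setting this equal to demand: 455 - 7Pb = 24.5 + 6.5Pb, so Pb = 287/9.
Sellers receive Ps = 287/9 + 25 = 512/9; x' = 455 − 7·(287/9) = 2086/9.
ΔCS = ½(3983/27 + 2086/9)(1186/27 − 287/9) = 3328325/1458; ΔPS = ½(3983/27 + 2086/9)(512/9 − 1186/27) = 1792175/729.
Government spending = 25 × 2086/9 = 52150/9.
DWL = ½ × 25 × (2086/9 − 3983/27) = 56875/54; fraction = (56875/54) / (52150/9) = 325/1788.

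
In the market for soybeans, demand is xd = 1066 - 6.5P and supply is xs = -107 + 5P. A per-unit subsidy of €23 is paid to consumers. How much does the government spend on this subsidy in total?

Government cost = €10764

Pre-subsidy: 1066 - 6.5P = -107 + 5P gives P* = 102, x* = 403.
With the rebate, buyers effectively pay Pb = Ps − 23, where Ps is the price sellers receive.
Demand in terms of Ps becomes xd = 1066 − 6.5(Ps − 23) = 1215.5 - 6.5Ps. Setting this equal to supply: 1215.5 - 6.5Ps = -107 + 5Ps, so Ps = 115.
Buyers pay Pb = 115 − 23 = 92; x' = -107 + 5·115 = 468.
Government outlay = subsidy × quantity = 23 × 468 = 10764.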